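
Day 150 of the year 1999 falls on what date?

January has 31 days (150 − 31 = 119 remain).
February has 28 days (119 − 28 = 91 remain).
March has 31 days (91 − 31 = 60 remain).
April has 30 days (60 − 30 = 30 remain).
30 into May → May 30.

1999-05-30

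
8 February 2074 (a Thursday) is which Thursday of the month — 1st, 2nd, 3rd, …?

Day 8 falls in week ⌈8/7⌉ of the month.
Days 1–7 hold the 1st Thursday, 8–14 the 2nd, 15–21 the 3rd, 22–28 the 4th, 29–31 the 5th.
8 is in the range for the 2nd.

2nd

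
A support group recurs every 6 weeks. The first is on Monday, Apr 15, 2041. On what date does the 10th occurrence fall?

The 10th occurrence is 9 intervals after the first: 9 × 42 = 378 days after Apr 15, 2041.
Apr has 30 days — 15 days to the end of Apr leaves 363.
May has 31 days (332 left).
Jun has 30 days (302 left).
Jul has 31 days (271 left).
Aug has 31 days (240 left).
Sep has 30 days (210 left).
Oct has 31 days (179 left).
Nov has 30 days (149 left).
Dec has 31 days (118 left).
Jan has 31 days (87 left).
Feb has 28 days (59 left).
Mar has 31 days (28 left).
28 days into Apr → Apr 28, 2042.

Apr 28, 2042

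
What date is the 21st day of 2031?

2031-01-21

21 into January → January 21.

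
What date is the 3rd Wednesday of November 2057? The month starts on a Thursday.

November 2057 begins on a Thursday, so the first Wednesday is November 7 (6 days later).
The 3rd Wednesday is 2 weeks later: 7 + 14 = 21.

November 21, 2057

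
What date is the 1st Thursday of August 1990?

2 August 1990

August 1990 begins on a Wednesday, so the first Thursday is August 2 (1 day later).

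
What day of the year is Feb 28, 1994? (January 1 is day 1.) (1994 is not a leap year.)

Days in months before Feb: 31 = 31.
Plus 28 days into Feb → day 59.

59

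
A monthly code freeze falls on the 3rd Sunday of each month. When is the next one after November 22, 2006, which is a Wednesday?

December 17, 2006

November 2006 starts on a Wednesday; its first Sunday is the 5th, so the 3rd Sunday is the 19th — November 19, 2006.
That is not after November 22, 2006, so look at December 2006.
December 2006 starts on a Friday; its first Sunday is the 3rd, so the 3rd Sunday is the 17th — December 17, 2006.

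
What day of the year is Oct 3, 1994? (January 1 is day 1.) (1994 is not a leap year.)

Days in months before Oct: 31 + 28 + 31 + 30 + 31 + 30 + 31 + 31 + 30 = 273.
Plus 3 days into Oct → day 276.

276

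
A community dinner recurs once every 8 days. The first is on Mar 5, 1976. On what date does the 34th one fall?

The 34th occurrence is 33 intervals after the first: 33 × 8 = 264 days after Mar 5, 1976.
Mar has 31 days — 26 days to the end of Mar leaves 238.
Apr has 30 days (208 left).
May has 31 days (177 left).
Jun has 30 days (147 left).
Jul has 31 days (116 left).
Aug has 31 days (85 left).
Sep has 30 days (55 left).
Oct has 31 days (24 left).
24 days into Nov → Nov 24, 1976.

Nov 24, 1976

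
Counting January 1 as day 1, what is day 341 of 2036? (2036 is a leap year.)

6 December 2036

January has 31 days (341 − 31 = 310 remain).
February has 29 days (310 − 29 = 281 remain).
March has 31 days (281 − 31 = 250 remain).
April has 30 days (250 − 30 = 220 remain).
May has 31 days (220 − 31 = 189 remain).
June has 30 days (189 − 30 = 159 remain).
July has 31 days (159 − 31 = 128 remain).
August has 31 days (128 − 31 = 97 remain).
September has 30 days (97 − 30 = 67 remain).
October has 31 days (67 − 31 = 36 remain).
November has 30 days (36 − 30 = 6 remain).
6 into December → December 6.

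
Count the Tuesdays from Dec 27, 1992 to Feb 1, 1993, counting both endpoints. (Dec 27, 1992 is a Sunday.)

Dec 27, 1992 is a Sunday; the first Tuesday on or after it is Dec 29, 1992 (2 days later).
From Dec 29, 1992 to Feb 1, 1993: 2 + 31 + 1 = 34 days (rest of Dec, Jan, Feb).
34 ÷ 7 = 4 full weeks with remainder 6, so 4 more Tuesdays after the first → 5.

5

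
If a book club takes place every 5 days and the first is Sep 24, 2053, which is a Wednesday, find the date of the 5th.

Oct 14, 2053

The 5th occurrence is 4 intervals after the first: 4 × 5 = 20 days after Sep 24, 2053.
Sep has 30 days — 6 days to the end of Sep leaves 14.
14 days into Oct → Oct 14, 2053.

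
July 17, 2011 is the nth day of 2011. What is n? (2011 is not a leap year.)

Days in months before July: 31 + 28 + 31 + 30 + 31 + 30 = 181.
Plus 17 days into July → day 198.

198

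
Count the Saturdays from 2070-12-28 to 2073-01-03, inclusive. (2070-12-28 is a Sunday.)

105

2070-12-28 is a Sunday; the first Saturday on or after it is 2071-01-03 (6 days later).
From 2071-01-03 to 2073-01-03: 362 + 366 + 3 = 731 days (rest of 2071, 2072, to 2073-01-03 in 2073).
731 ÷ 7 = 104 full weeks with remainder 3, so 104 more Saturdays after the first → 105.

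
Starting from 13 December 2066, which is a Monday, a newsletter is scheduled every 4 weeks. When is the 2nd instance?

10 January 2067

The 2nd occurrence is 1 interval after the first: 1 × 28 = 28 days after 13 December 2066.
December has 31 days — 18 days to the end of December leaves 10.
10 days into January → 10 January 2067.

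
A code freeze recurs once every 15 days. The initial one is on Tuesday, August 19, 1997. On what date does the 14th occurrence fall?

March 2, 1998

The 14th occurrence is 13 intervals after the first: 13 × 15 = 195 days after August 19, 1997.
August has 31 days — 12 days to the end of August leaves 183.
September has 30 days (153 left).
October has 31 days (122 left).
November has 30 days (92 left).
December has 31 days (61 left).
January has 31 days (30 left).
February has 28 days (2 left).
2 days into March → March 2, 1998.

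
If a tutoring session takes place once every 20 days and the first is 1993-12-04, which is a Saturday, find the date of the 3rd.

The 3rd occurrence is 2 intervals after the first: 2 × 20 = 40 days after 1993-12-04.
December has 31 days — 27 days to the end of December leaves 13.
13 days into January → 1994-01-13.

1994-01-13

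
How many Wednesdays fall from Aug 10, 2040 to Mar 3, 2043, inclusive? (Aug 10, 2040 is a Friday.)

Aug 10, 2040 is a Friday; the first Wednesday on or after it is Aug 15, 2040 (5 days later).
From Aug 15, 2040 to Mar 3, 2043: 138 + 365 + 365 + 62 = 930 days (rest of 2040, 2041, 2042, to Mar 3, 2043 in 2043).
930 ÷ 7 = 132 full weeks with remainder 6, so 132 more Wednesdays after the first → 133.

133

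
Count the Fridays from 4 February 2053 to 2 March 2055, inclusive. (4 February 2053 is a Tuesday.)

108

4 February 2053 is a Tuesday; the first Friday on or after it is 7 February 2053 (3 days later).
From 7 February 2053 to 2 March 2055: 327 + 365 + 61 = 753 days (rest of 2053, 2054, to 2 March 2055 in 2055).
753 ÷ 7 = 107 full weeks with remainder 4, so 107 more Fridays after the first → 108.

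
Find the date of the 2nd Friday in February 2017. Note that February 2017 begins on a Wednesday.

February 10, 2017

February 2017 begins on a Wednesday, so the first Friday is February 3 (2 days later).
The 2nd Friday is 1 weeks later: 3 + 7 = 10.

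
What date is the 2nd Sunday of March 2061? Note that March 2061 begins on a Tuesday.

March 2061 begins on a Tuesday, so the first Sunday is March 6 (5 days later).
The 2nd Sunday is 1 weeks later: 6 + 7 = 13.

March 13, 2061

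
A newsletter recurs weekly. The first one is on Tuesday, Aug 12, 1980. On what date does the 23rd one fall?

Jan 13, 1981

The 23rd occurrence is 22 intervals after the first: 22 × 7 = 154 days after Aug 12, 1980.
Aug has 31 days — 19 days to the end of Aug leaves 135.
Sep has 30 days (105 left).
Oct has 31 days (74 left).
Nov has 30 days (44 left).
Dec has 31 days (13 left).
13 days into Jan → Jan 13, 1981.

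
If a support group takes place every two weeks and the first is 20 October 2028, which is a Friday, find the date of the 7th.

12 January 2029

The 7th occurrence is 6 intervals after the first: 6 × 14 = 84 days after 20 October 2028.
October has 31 days — 11 days to the end of October leaves 73.
November has 30 days (43 left).
December has 31 days (12 left).
12 days into January → 12 January 2029.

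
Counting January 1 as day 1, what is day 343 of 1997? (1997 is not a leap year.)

1997-12-09

January has 31 days (343 − 31 = 312 remain).
February has 28 days (312 − 28 = 284 remain).
March has 31 days (284 − 31 = 253 remain).
April has 30 days (253 − 30 = 223 remain).
May has 31 days (223 − 31 = 192 remain).
June has 30 days (192 − 30 = 162 remain).
July has 31 days (162 − 31 = 131 remain).
August has 31 days (131 − 31 = 100 remain).
September has 30 days (100 − 30 = 70 remain).
October has 31 days (70 − 31 = 39 remain).
November has 30 days (39 − 30 = 9 remain).
9 into December → December 9.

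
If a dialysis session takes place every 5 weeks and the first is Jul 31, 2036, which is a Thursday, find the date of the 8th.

Apr 2, 2037

The 8th occurrence is 7 intervals after the first: 7 × 35 = 245 days after Jul 31, 2036.
Jul has 31 days — 0 days to the end of Jul leaves 245.
Aug has 31 days (214 left).
Sep has 30 days (184 left).
Oct has 31 days (153 left).
Nov has 30 days (123 left).
Dec has 31 days (92 left).
Jan has 31 days (61 left).
Feb has 28 days (33 left).
Mar has 31 days (2 left).
2 days into Apr → Apr 2, 2037.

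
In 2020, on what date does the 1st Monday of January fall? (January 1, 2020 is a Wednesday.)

January 2020 begins on a Wednesday, so the first Monday is January 6 (5 days later).

2020-01-06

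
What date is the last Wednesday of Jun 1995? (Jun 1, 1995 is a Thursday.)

Jun 28, 1995

Jun 1995 begins on a Thursday, so the first Wednesday is Jun 7 (6 days later).
Jun 1995 has 30 days. Adding weeks: 7, 14, 21, 28 — the last one ≤ 30 is the 28th.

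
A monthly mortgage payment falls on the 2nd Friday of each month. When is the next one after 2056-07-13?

2056-07-14

July 2056 starts on a Saturday; its first Friday is the 7th, so the 2nd Friday is the 14th — 2056-07-14.
2056-07-14 is after 2056-07-13, so that is the next one.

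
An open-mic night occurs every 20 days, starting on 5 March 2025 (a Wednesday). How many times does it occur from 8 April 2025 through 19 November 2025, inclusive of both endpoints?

Occurrences land 20·i days after 5 March 2025 for i = 0, 1, 2, …
8 April 2025 is 34 days after the start; 34 ÷ 20 = 1 remainder 14; since the remainder is 14, round up to i = 2. First occurrence in the window: #3 on 14 April 2025 (2×20 = 40 days in).
19 November 2025 is 259 days after the start; 259 ÷ 20 = 12 remainder 19. Last occurrence in the window: #13 on 31 October 2025.
Occurrences #3 through #13: 11 in total.

11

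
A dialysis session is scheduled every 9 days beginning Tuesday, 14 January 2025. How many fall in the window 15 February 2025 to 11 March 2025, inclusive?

3

Occurrences land 9·i days after 14 January 2025 for i = 0, 1, 2, …
15 February 2025 is 32 days after the start; 32 ÷ 9 = 3 remainder 5; since the remainder is 5, round up to i = 4. First occurrence in the window: #5 on 19 February 2025 (4×9 = 36 days in).
11 March 2025 is 56 days after the start; 56 ÷ 9 = 6 remainder 2. Last occurrence in the window: #7 on 9 March 2025.
Occurrences #5 through #7: 3 in total.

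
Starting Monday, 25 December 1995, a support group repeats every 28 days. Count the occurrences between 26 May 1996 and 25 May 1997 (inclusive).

13

Occurrences land 28·i days after 25 December 1995 for i = 0, 1, 2, …
26 May 1996 is 153 days after the start; 153 ÷ 28 = 5 remainder 13; since the remainder is 13, round up to i = 6. First occurrence in the window: #7 on 10 June 1996 (6×28 = 168 days in).
25 May 1997 is 517 days after the start; 517 ÷ 28 = 18 remainder 13. Last occurrence in the window: #19 on 12 May 1997.
Occurrences #7 through #19: 13 in total.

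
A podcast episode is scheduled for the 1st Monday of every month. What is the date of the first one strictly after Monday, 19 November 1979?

November 1979 starts on a Thursday, so its 1st Monday is 5 November 1979 (4 days in).
That is not after 19 November 1979, so look at December 1979.
December 1979 starts on a Saturday, so its 1st Monday is 3 December 1979 (2 days in).

3 December 1979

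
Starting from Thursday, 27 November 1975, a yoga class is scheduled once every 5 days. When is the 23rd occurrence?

16 March 1976

The 23rd occurrence is 22 intervals after the first: 22 × 5 = 110 days after 27 November 1975.
November has 30 days — 3 days to the end of November leaves 107.
December has 31 days (76 left).
January has 31 days (45 left).
February has 29 days (16 left).
16 days into March → 16 March 1976.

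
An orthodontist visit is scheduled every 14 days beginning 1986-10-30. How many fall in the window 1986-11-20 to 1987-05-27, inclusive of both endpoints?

13

Occurrences land 14·i days after 1986-10-30 for i = 0, 1, 2, …
1986-11-20 is 21 days after the start; 21 ÷ 14 = 1 remainder 7; since the remainder is 7, round up to i = 2. First occurrence in the window: #3 on 1986-11-27 (2×14 = 28 days in).
1987-05-27 is 209 days after the start; 209 ÷ 14 = 14 remainder 13. Last occurrence in the window: #15 on 1987-05-14.
Occurrences #3 through #15: 13 in total.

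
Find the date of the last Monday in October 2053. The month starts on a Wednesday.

October 2053 begins on a Wednesday, so the first Monday is October 6 (5 days later).
October 2053 has 31 days. Adding weeks: 6, 13, 20, 27 — the last one ≤ 31 is the 27th.

2053-10-27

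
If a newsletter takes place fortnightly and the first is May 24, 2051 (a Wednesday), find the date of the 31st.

The 31st occurrence is 30 intervals after the first: 30 × 14 = 420 days after May 24, 2051.
May has 31 days — 7 days to the end of May leaves 413.
From end of May to end of 2051 is 214 days (199 left).
Jan has 31 days (168 left).
Feb has 29 days (139 left).
Mar has 31 days (108 left).
Apr has 30 days (78 left).
May has 31 days (47 left).
Jun has 30 days (17 left).
17 days into Jul → Jul 17, 2052.

Jul 17, 2052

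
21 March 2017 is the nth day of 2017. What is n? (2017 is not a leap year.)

80

Days in months before March: 31 + 28 = 59.
Plus 21 days into March → day 80.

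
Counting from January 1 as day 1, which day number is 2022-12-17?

351

Days in months before December: 31 + 28 + 31 + 30 + 31 + 30 + 31 + 31 + 30 + 31 + 30 = 334.
Plus 17 days into December → day 351.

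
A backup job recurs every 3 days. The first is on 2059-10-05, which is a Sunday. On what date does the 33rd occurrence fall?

2060-01-09

The 33rd occurrence is 32 intervals after the first: 32 × 3 = 96 days after 2059-10-05.
October has 31 days — 26 days to the end of October leaves 70.
November has 30 days (40 left).
December has 31 days (9 left).
9 days into January → 2060-01-09.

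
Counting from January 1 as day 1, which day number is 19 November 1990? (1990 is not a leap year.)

Days in months before November: 31 + 28 + 31 + 30 + 31 + 30 + 31 + 31 + 30 + 31 = 304.
Plus 19 days into November → day 323.

323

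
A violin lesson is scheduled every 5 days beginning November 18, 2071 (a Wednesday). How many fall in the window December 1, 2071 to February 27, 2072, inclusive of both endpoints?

18

Occurrences land 5·i days after November 18, 2071 for i = 0, 1, 2, …
December 1, 2071 is 13 days after the start; 13 ÷ 5 = 2 remainder 3; since the remainder is 3, round up to i = 3. First occurrence in the window: #4 on December 3, 2071 (3×5 = 15 days in).
February 27, 2072 is 101 days after the start; 101 ÷ 5 = 20 remainder 1. Last occurrence in the window: #21 on February 26, 2072.
Occurrences #4 through #21: 18 in total.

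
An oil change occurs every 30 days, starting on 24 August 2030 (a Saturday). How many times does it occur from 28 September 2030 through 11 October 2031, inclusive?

Occurrences land 30·i days after 24 August 2030 for i = 0, 1, 2, …
28 September 2030 is 35 days after the start; 35 ÷ 30 = 1 remainder 5; since the remainder is 5, round up to i = 2. First occurrence in the window: #3 on 23 October 2030 (2×30 = 60 days in).
11 October 2031 is 413 days after the start; 413 ÷ 30 = 13 remainder 23. Last occurrence in the window: #14 on 18 September 2031.
Occurrences #3 through #14: 12 in total.

12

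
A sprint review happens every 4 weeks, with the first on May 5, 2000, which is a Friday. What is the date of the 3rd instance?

The 3rd occurrence is 2 intervals after the first: 2 × 28 = 56 days after May 5, 2000.
May has 31 days — 26 days to the end of May leaves 30.
30 days into June → June 30, 2000.

June 30, 2000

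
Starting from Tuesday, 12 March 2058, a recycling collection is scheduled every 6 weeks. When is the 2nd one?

The 2nd occurrence is 1 interval after the first: 1 × 42 = 42 days after 12 March 2058.
March has 31 days — 19 days to the end of March leaves 23.
23 days into April → 23 April 2058.

23 April 2058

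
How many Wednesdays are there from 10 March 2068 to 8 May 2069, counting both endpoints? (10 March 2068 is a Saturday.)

61

10 March 2068 is a Saturday; the first Wednesday on or after it is 14 March 2068 (4 days later).
From 14 March 2068 to 8 May 2069: 292 + 128 = 420 days (rest of 2068, to 8 May 2069 in 2069).
420 ÷ 7 = 60 full weeks with remainder 0, so 60 more Wednesdays after the first → 61.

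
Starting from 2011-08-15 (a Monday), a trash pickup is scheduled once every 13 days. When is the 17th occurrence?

2012-03-10

The 17th occurrence is 16 intervals after the first: 16 × 13 = 208 days after 2011-08-15.
August has 31 days — 16 days to the end of August leaves 192.
September has 30 days (162 left).
October has 31 days (131 left).
November has 30 days (101 left).
December has 31 days (70 left).
January has 31 days (39 left).
February has 29 days (10 left).
10 days into March → 2012-03-10.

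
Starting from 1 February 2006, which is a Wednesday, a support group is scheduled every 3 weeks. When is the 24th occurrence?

30 May 2007

The 24th occurrence is 23 intervals after the first: 23 × 21 = 483 days after 1 February 2006.
February has 28 days — 27 days to the end of February leaves 456.
From end of February to end of 2006 is 306 days (150 left).
January has 31 days (119 left).
February has 28 days (91 left).
March has 31 days (60 left).
April has 30 days (30 left).
30 days into May → 30 May 2007.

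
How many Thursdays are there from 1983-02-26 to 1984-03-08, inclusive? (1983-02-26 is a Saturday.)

1983-02-26 is a Saturday; the first Thursday on or after it is 1983-03-03 (5 days later).
From 1983-03-03 to 1984-03-08: 303 + 68 = 371 days (rest of 1983, to 1984-03-08 in 1984).
371 ÷ 7 = 53 full weeks with remainder 0, so 53 more Thursdays after the first → 54.

54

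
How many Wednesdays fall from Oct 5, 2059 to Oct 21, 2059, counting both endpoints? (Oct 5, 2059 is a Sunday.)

2

Oct 5, 2059 is a Sunday; the first Wednesday on or after it is Oct 8, 2059 (3 days later).
From Oct 8, 2059 to Oct 21, 2059 is 21 − 8 = 13 days.
13 ÷ 7 = 1 full weeks with remainder 6, so 1 more Wednesdays after the first → 2.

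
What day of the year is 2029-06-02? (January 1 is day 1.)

Days in months before June: 31 + 28 + 31 + 30 + 31 = 151.
Plus 2 days into June → day 153.

153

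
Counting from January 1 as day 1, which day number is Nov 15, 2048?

Days in months before Nov: 31 + 29 + 31 + 30 + 31 + 30 + 31 + 31 + 30 + 31 = 305.
Plus 15 days into Nov → day 320.

320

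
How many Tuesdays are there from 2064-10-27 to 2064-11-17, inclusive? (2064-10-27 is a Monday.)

2064-10-27 is a Monday; the first Tuesday on or after it is 2064-10-28 (1 day later).
From 2064-10-28 to 2064-11-17: 3 + 17 = 20 days (rest of October, November).
20 ÷ 7 = 2 full weeks with remainder 6, so 2 more Tuesdays after the first → 3.

3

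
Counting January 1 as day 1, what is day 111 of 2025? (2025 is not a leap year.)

January has 31 days (111 − 31 = 80 remain).
February has 28 days (80 − 28 = 52 remain).
March has 31 days (52 − 31 = 21 remain).
21 into April → April 21.

21 April 2025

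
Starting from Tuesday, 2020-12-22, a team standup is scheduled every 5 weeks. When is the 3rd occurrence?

The 3rd occurrence is 2 intervals after the first: 2 × 35 = 70 days after 2020-12-22.
December has 31 days — 9 days to the end of December leaves 61.
January has 31 days (30 left).
February has 28 days (2 left).
2 days into March → 2021-03-02.

2021-03-02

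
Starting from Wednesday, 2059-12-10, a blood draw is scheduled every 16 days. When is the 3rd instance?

The 3rd occurrence is 2 intervals after the first: 2 × 16 = 32 days after 2059-12-10.
December has 31 days — 21 days to the end of December leaves 11.
11 days into January → 2060-01-11.

2060-01-11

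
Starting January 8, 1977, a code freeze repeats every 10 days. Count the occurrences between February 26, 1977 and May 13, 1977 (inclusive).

Occurrences land 10·i days after January 8, 1977 for i = 0, 1, 2, …
February 26, 1977 is 49 days after the start; 49 ÷ 10 = 4 remainder 9; since the remainder is 9, round up to i = 5. First occurrence in the window: #6 on February 27, 1977 (5×10 = 50 days in).
May 13, 1977 is 125 days after the start; 125 ÷ 10 = 12 remainder 5. Last occurrence in the window: #13 on May 8, 1977.
Occurrences #6 through #13: 8 in total.

8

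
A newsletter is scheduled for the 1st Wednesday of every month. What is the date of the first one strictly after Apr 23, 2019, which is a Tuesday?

Apr 2019 starts on a Monday, so its 1st Wednesday is Apr 3, 2019 (2 days in).
That is not after Apr 23, 2019, so look at May 2019.
May 2019 starts on a Wednesday, so its 1st Wednesday is May 1, 2019.

May 1, 2019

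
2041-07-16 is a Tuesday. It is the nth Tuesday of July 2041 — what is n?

Day 16 falls in week ⌈16/7⌉ of the month.
Days 1–7 hold the 1st Tuesday, 8–14 the 2nd, 15–21 the 3rd, 22–28 the 4th, 29–31 the 5th.
16 is in the range for the 3rd.

3rd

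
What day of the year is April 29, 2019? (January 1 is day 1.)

119

Days in months before April: 31 + 28 + 31 = 90.
Plus 29 days into April → day 119.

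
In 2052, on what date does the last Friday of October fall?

The first Friday of October 2052 is October 4.
October 2052 has 31 days. Adding weeks: 4, 11, 18, 25 — the last one ≤ 31 is the 25th.

October 25, 2052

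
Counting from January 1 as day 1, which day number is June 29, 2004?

Days in months before June: 31 + 29 + 31 + 30 + 31 = 152.
Plus 29 days into June → day 181.

181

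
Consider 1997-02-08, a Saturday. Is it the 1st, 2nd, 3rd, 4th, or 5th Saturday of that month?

2nd

Day 8 falls in week ⌈8/7⌉ of the month.
Days 1–7 hold the 1st Saturday, 8–14 the 2nd, 15–21 the 3rd, 22–28 the 4th, 29–31 the 5th.
8 is in the range for the 2nd.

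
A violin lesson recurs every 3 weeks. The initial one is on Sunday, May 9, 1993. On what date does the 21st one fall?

The 21st occurrence is 20 intervals after the first: 20 × 21 = 420 days after May 9, 1993.
May has 31 days — 22 days to the end of May leaves 398.
June has 30 days (368 left).
July has 31 days (337 left).
August has 31 days (306 left).
September has 30 days (276 left).
October has 31 days (245 left).
November has 30 days (215 left).
December has 31 days (184 left).
January has 31 days (153 left).
February has 28 days (125 left).
March has 31 days (94 left).
April has 30 days (64 left).
May has 31 days (33 left).
June has 30 days (3 left).
3 days into July → July 3, 1994.

July 3, 1994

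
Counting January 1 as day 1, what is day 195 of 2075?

14 July 2075

January has 31 days (195 − 31 = 164 remain).
February has 28 days (164 − 28 = 136 remain).
March has 31 days (136 − 31 = 105 remain).
April has 30 days (105 − 30 = 75 remain).
May has 31 days (75 − 31 = 44 remain).
June has 30 days (44 − 30 = 14 remain).
14 into July → July 14.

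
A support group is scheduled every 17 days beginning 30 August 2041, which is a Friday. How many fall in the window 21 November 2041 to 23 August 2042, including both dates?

17

Occurrences land 17·i days after 30 August 2041 for i = 0, 1, 2, …
21 November 2041 is 83 days after the start; 83 ÷ 17 = 4 remainder 15; since the remainder is 15, round up to i = 5. First occurrence in the window: #6 on 23 November 2041 (5×17 = 85 days in).
23 August 2042 is 358 days after the start; 358 ÷ 17 = 21 remainder 1. Last occurrence in the window: #22 on 22 August 2042.
Occurrences #6 through #22: 17 in total.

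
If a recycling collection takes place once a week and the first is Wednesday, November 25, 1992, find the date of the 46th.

The 46th occurrence is 45 intervals after the first: 45 × 7 = 315 days after November 25, 1992.
November has 30 days — 5 days to the end of November leaves 310.
December has 31 days (279 left).
January has 31 days (248 left).
February has 28 days (220 left).
March has 31 days (189 left).
April has 30 days (159 left).
May has 31 days (128 left).
June has 30 days (98 left).
July has 31 days (67 left).
August has 31 days (36 left).
September has 30 days (6 left).
6 days into October → October 6, 1993.

October 6, 1993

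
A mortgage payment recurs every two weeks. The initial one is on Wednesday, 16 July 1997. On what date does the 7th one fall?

The 7th occurrence is 6 intervals after the first: 6 × 14 = 84 days after 16 July 1997.
July has 31 days — 15 days to the end of July leaves 69.
August has 31 days (38 left).
September has 30 days (8 left).
8 days into October → 8 October 1997.

8 October 1997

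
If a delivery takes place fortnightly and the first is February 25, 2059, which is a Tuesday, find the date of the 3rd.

March 25, 2059

The 3rd occurrence is 2 intervals after the first: 2 × 14 = 28 days after February 25, 2059.
February has 28 days — 3 days to the end of February leaves 25.
25 days into March → March 25, 2059.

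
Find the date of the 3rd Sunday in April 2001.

2001-04-15

The first Sunday of April 2001 is April 1.
The 3rd Sunday is 2 weeks later: 1 + 14 = 15.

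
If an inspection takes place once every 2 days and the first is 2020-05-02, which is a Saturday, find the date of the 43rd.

The 43rd occurrence is 42 intervals after the first: 42 × 2 = 84 days after 2020-05-02.
May has 31 days — 29 days to the end of May leaves 55.
June has 30 days (25 left).
25 days into July → 2020-07-25.

2020-07-25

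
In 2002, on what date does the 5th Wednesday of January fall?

January 30, 2002

January 2002 begins on a Tuesday, so the first Wednesday is January 2 (1 day later).
The 5th Wednesday is 4 weeks later: 2 + 28 = 30.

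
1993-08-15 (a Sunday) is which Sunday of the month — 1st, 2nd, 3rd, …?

3rd

Day 15 falls in week ⌈15/7⌉ of the month.
Days 1–7 hold the 1st Sunday, 8–14 the 2nd, 15–21 the 3rd, 22–28 the 4th, 29–31 the 5th.
15 is in the range for the 3rd.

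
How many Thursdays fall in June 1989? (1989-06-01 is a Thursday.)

5

1989-06-01 is a Thursday; the first Thursday on or after it is 1989-06-01.
From 1989-06-01 to 1989-06-30 is 30 − 1 = 29 days.
29 ÷ 7 = 4 full weeks with remainder 1, so 4 more Thursdays after the first → 5.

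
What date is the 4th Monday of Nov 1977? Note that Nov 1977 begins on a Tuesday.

Nov 1977 begins on a Tuesday, so the first Monday is Nov 7 (6 days later).
The 4th Monday is 3 weeks later: 7 + 21 = 28.

Nov 28, 1977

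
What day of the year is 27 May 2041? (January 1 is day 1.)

147

Days in months before May: 31 + 28 + 31 + 30 = 120.
Plus 27 days into May → day 147.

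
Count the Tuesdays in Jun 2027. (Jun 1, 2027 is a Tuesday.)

Jun 1, 2027 is a Tuesday; the first Tuesday on or after it is Jun 1, 2027.
From Jun 1, 2027 to Jun 30, 2027 is 30 − 1 = 29 days.
29 ÷ 7 = 4 full weeks with remainder 1, so 4 more Tuesdays after the first → 5.

5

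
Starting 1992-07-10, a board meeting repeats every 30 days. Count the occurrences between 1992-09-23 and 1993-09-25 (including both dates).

12

Occurrences land 30·i days after 1992-07-10 for i = 0, 1, 2, …
1992-09-23 is 75 days after the start; 75 ÷ 30 = 2 remainder 15; since the remainder is 15, round up to i = 3. First occurrence in the window: #4 on 1992-10-08 (3×30 = 90 days in).
1993-09-25 is 442 days after the start; 442 ÷ 30 = 14 remainder 22. Last occurrence in the window: #15 on 1993-09-03.
Occurrences #4 through #15: 12 in total.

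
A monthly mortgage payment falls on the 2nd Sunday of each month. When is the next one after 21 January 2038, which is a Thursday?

January 2038 starts on a Friday; its first Sunday is the 3rd, so the 2nd Sunday is the 10th — 10 January 2038.
That is not after 21 January 2038, so look at February 2038.
February 2038 starts on a Monday; its first Sunday is the 7th, so the 2nd Sunday is the 14th — 14 February 2038.

14 February 2038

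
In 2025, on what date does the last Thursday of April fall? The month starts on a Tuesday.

April 2025 begins on a Tuesday, so the first Thursday is April 3 (2 days later).
April 2025 has 30 days. Adding weeks: 3, 10, 17, 24 — the last one ≤ 30 is the 24th.

2025-04-24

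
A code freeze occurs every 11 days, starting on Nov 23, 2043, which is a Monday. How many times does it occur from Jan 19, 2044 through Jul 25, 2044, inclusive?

Occurrences land 11·i days after Nov 23, 2043 for i = 0, 1, 2, …
Jan 19, 2044 is 57 days after the start; 57 ÷ 11 = 5 remainder 2; since the remainder is 2, round up to i = 6. First occurrence in the window: #7 on Jan 28, 2044 (6×11 = 66 days in).
Jul 25, 2044 is 245 days after the start; 245 ÷ 11 = 22 remainder 3. Last occurrence in the window: #23 on Jul 22, 2044.
Occurrences #7 through #23: 17 in total.

17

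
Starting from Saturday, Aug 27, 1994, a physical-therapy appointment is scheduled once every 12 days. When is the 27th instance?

Jul 5, 1995

The 27th occurrence is 26 intervals after the first: 26 × 12 = 312 days after Aug 27, 1994.
Aug has 31 days — 4 days to the end of Aug leaves 308.
Sep has 30 days (278 left).
Oct has 31 days (247 left).
Nov has 30 days (217 left).
Dec has 31 days (186 left).
Jan has 31 days (155 left).
Feb has 28 days (127 left).
Mar has 31 days (96 left).
Apr has 30 days (66 left).
May has 31 days (35 left).
Jun has 30 days (5 left).
5 days into Jul → Jul 5, 1995.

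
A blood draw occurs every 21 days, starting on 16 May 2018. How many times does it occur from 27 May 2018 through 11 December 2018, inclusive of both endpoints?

9

Occurrences land 21·i days after 16 May 2018 for i = 0, 1, 2, …
27 May 2018 is 11 days after the start; 11 ÷ 21 = 0 remainder 11; since the remainder is 11, round up to i = 1. First occurrence in the window: #2 on 6 June 2018 (1×21 = 21 days in).
11 December 2018 is 209 days after the start; 209 ÷ 21 = 9 remainder 20. Last occurrence in the window: #10 on 21 November 2018.
Occurrences #2 through #10: 9 in total.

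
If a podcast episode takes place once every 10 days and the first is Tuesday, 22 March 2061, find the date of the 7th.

The 7th occurrence is 6 intervals after the first: 6 × 10 = 60 days after 22 March 2061.
March has 31 days — 9 days to the end of March leaves 51.
April has 30 days (21 left).
21 days into May → 21 May 2061.

21 May 2061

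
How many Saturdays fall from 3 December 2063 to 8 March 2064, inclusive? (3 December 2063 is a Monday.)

3 December 2063 is a Monday; the first Saturday on or after it is 8 December 2063 (5 days later).
From 8 December 2063 to 8 March 2064: 23 + 31 + 29 + 8 = 91 days (rest of December, January, February, March).
91 ÷ 7 = 13 full weeks with remainder 0, so 13 more Saturdays after the first → 14.

14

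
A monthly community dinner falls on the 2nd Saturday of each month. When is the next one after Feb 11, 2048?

Feb 2048 starts on a Saturday; its first Saturday is the 1st, so the 2nd Saturday is the 8th — Feb 8, 2048.
That is not after Feb 11, 2048, so look at Mar 2048.
Mar 2048 starts on a Sunday; its first Saturday is the 7th, so the 2nd Saturday is the 14th — Mar 14, 2048.

Mar 14, 2048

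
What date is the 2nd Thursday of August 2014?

The first Thursday of August 2014 is August 7.
The 2nd Thursday is 1 weeks later: 7 + 7 = 14.

August 14, 2014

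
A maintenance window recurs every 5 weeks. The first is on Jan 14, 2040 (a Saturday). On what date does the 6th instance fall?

Jul 7, 2040

The 6th occurrence is 5 intervals after the first: 5 × 35 = 175 days after Jan 14, 2040.
Jan has 31 days — 17 days to the end of Jan leaves 158.
Feb has 29 days (129 left).
Mar has 31 days (98 left).
Apr has 30 days (68 left).
May has 31 days (37 left).
Jun has 30 days (7 left).
7 days into Jul → Jul 7, 2040.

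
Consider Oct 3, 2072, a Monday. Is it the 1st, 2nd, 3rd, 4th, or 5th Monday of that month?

1st

Day 3 falls in week ⌈3/7⌉ of the month.
Days 1–7 hold the 1st Monday, 8–14 the 2nd, 15–21 the 3rd, 22–28 the 4th, 29–31 the 5th.
3 is in the range for the 1st.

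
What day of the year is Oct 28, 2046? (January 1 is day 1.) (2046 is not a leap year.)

301

Days in months before Oct: 31 + 28 + 31 + 30 + 31 + 30 + 31 + 31 + 30 = 273.
Plus 28 days into Oct → day 301.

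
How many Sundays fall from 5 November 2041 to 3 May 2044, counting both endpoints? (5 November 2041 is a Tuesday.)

130

5 November 2041 is a Tuesday; the first Sunday on or after it is 10 November 2041 (5 days later).
From 10 November 2041 to 3 May 2044: 51 + 365 + 365 + 124 = 905 days (rest of 2041, 2042, 2043, to 3 May 2044 in 2044).
905 ÷ 7 = 129 full weeks with remainder 2, so 129 more Sundays after the first → 130.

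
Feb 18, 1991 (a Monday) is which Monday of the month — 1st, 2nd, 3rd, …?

Day 18 falls in week ⌈18/7⌉ of the month.
Days 1–7 hold the 1st Monday, 8–14 the 2nd, 15–21 the 3rd, 22–28 the 4th, 29–31 the 5th.
18 is in the range for the 3rd.

3rd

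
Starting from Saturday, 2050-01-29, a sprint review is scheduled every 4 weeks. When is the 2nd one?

The 2nd occurrence is 1 interval after the first: 1 × 28 = 28 days after 2050-01-29.
January has 31 days — 2 days to the end of January leaves 26.
26 days into February → 2050-02-26.

2050-02-26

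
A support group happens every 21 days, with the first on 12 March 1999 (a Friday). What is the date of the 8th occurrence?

The 8th occurrence is 7 intervals after the first: 7 × 21 = 147 days after 12 March 1999.
March has 31 days — 19 days to the end of March leaves 128.
April has 30 days (98 left).
May has 31 days (67 left).
June has 30 days (37 left).
July has 31 days (6 left).
6 days into August → 6 August 1999.

6 August 1999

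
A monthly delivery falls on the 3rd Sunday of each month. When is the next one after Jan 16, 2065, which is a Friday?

Jan 2065 starts on a Thursday; its first Sunday is the 4th, so the 3rd Sunday is the 18th — Jan 18, 2065.
Jan 18, 2065 is after Jan 16, 2065, so that is the next one.

Jan 18, 2065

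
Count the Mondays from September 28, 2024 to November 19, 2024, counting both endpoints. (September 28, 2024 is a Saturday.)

September 28, 2024 is a Saturday; the first Monday on or after it is September 30, 2024 (2 days later).
From September 30, 2024 to November 19, 2024: 0 + 31 + 19 = 50 days (rest of September, October, November).
50 ÷ 7 = 7 full weeks with remainder 1, so 7 more Mondays after the first → 8.

8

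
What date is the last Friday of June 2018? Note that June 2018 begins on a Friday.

June 2018 begins on a Friday, so the first Friday is June 1.
June 2018 has 30 days. Adding weeks: 1, 8, 15, 22, 29 — the last one ≤ 30 is the 29th.

29 June 2018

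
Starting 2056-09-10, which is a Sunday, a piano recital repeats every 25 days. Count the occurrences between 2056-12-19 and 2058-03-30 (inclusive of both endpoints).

Occurrences land 25·i days after 2056-09-10 for i = 0, 1, 2, …
2056-12-19 is 100 days after the start; 100 ÷ 25 = 4 remainder 0. First occurrence in the window: #5 on 2056-12-19 (4×25 = 100 days in).
2058-03-30 is 566 days after the start; 566 ÷ 25 = 22 remainder 16. Last occurrence in the window: #23 on 2058-03-14.
Occurrences #5 through #23: 19 in total.

19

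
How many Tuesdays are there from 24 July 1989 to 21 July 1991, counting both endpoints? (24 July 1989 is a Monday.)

24 July 1989 is a Monday; the first Tuesday on or after it is 25 July 1989 (1 day later).
From 25 July 1989 to 21 July 1991: 159 + 365 + 202 = 726 days (rest of 1989, 1990, to 21 July 1991 in 1991).
726 ÷ 7 = 103 full weeks with remainder 5, so 103 more Tuesdays after the first → 104.

104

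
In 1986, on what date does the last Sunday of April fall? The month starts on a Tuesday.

April 27, 1986

April 1986 begins on a Tuesday, so the first Sunday is April 6 (5 days later).
April 1986 has 30 days. Adding weeks: 6, 13, 20, 27 — the last one ≤ 30 is the 27th.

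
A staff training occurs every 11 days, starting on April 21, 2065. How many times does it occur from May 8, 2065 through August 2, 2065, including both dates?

8

Occurrences land 11·i days after April 21, 2065 for i = 0, 1, 2, …
May 8, 2065 is 17 days after the start; 17 ÷ 11 = 1 remainder 6; since the remainder is 6, round up to i = 2. First occurrence in the window: #3 on May 13, 2065 (2×11 = 22 days in).
August 2, 2065 is 103 days after the start; 103 ÷ 11 = 9 remainder 4. Last occurrence in the window: #10 on July 29, 2065.
Occurrences #3 through #10: 8 in total.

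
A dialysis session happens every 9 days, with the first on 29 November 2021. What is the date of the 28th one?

The 28th occurrence is 27 intervals after the first: 27 × 9 = 243 days after 29 November 2021.
November has 30 days — 1 day to the end of November leaves 242.
December has 31 days (211 left).
January has 31 days (180 left).
February has 28 days (152 left).
March has 31 days (121 left).
April has 30 days (91 left).
May has 31 days (60 left).
June has 30 days (30 left).
30 days into July → 30 July 2022.

30 July 2022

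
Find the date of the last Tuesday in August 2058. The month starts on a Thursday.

August 2058 begins on a Thursday, so the first Tuesday is August 6 (5 days later).
August 2058 has 31 days. Adding weeks: 6, 13, 20, 27 — the last one ≤ 31 is the 27th.

August 27, 2058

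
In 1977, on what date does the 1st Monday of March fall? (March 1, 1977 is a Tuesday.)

7 March 1977

March 1977 begins on a Tuesday, so the first Monday is March 7 (6 days later).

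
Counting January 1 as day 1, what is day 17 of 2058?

17 into January → January 17.

17 January 2058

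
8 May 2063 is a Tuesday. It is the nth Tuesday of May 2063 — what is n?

2nd

Day 8 falls in week ⌈8/7⌉ of the month.
Days 1–7 hold the 1st Tuesday, 8–14 the 2nd, 15–21 the 3rd, 22–28 the 4th, 29–31 the 5th.
8 is in the range for the 2nd.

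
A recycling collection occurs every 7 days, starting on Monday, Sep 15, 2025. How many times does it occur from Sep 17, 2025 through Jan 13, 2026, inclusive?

17

Occurrences land 7·i days after Sep 15, 2025 for i = 0, 1, 2, …
Sep 17, 2025 is 2 days after the start; 2 ÷ 7 = 0 remainder 2; since the remainder is 2, round up to i = 1. First occurrence in the window: #2 on Sep 22, 2025 (1×7 = 7 days in).
Jan 13, 2026 is 120 days after the start; 120 ÷ 7 = 17 remainder 1. Last occurrence in the window: #18 on Jan 12, 2026.
Occurrences #2 through #18: 17 in total.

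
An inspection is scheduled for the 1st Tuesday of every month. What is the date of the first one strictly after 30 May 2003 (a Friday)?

May 2003 starts on a Thursday, so its 1st Tuesday is 6 May 2003 (5 days in).
That is not after 30 May 2003, so look at June 2003.
June 2003 starts on a Sunday, so its 1st Tuesday is 3 June 2003 (2 days in).

3 June 2003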